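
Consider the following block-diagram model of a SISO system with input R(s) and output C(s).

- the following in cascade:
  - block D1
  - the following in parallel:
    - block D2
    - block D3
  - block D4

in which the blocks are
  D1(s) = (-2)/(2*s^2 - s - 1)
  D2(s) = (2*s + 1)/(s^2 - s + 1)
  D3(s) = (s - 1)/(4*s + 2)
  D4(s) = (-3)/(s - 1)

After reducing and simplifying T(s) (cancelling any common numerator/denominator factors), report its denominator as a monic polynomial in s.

Reducing step by step:

1. parallel reduction of D2, D3; result (s^3 + 6*s^2 + 10*s + 1)/(4*s^3 - 2*s^2 + 2*s + 2)
2. reduce the series chain D1, (D2+D3), D4; result (3*s^3 + 18*s^2 + 30*s + 3)/(4*s^6 - 8*s^5 + 5*s^4 + s^3 - 4*s^2 + s + 1)
No further cancellation is possible in the step-2 result, so that is T(s). Its denominator becomes monic after dividing by the leading coefficient 4.

Answer: s^6 - 2*s^5 + 5*s^4/4 + s^3/4 - s^2 + s/4 + 1/4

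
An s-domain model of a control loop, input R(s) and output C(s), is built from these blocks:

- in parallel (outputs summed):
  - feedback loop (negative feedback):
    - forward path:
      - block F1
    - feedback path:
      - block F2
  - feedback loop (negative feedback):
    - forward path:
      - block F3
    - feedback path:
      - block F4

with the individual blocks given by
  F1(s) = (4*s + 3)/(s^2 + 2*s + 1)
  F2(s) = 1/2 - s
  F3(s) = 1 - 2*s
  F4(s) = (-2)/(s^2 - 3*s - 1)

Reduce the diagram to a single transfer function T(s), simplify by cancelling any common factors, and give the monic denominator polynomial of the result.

First reduce the diagram to T(s).

Step 1 - close the feedback loop around F1, F2 gives (-8*s - 6)/(6*s^2 - 2*s - 5)
Step 2 - apply the feedback formula to F3, F4 gives (-2*s^3 + 7*s^2 - s - 1)/(s^2 + s - 3)
Step 3 - combine [F1/(1+F1*F2)], [F3/(1+F3*F4)] in parallel gives (-12*s^5 + 46*s^4 - 18*s^3 - 53*s^2 + 25*s + 23)/(6*s^4 + 4*s^3 - 25*s^2 + s + 15)
The result of step 3 is T(s) in lowest terms. Its denominator has leading coefficient 6; dividing the denominator through by 6 makes it monic.

Answer: s^4 + 2*s^3/3 - 25*s^2/6 + s/6 + 5/2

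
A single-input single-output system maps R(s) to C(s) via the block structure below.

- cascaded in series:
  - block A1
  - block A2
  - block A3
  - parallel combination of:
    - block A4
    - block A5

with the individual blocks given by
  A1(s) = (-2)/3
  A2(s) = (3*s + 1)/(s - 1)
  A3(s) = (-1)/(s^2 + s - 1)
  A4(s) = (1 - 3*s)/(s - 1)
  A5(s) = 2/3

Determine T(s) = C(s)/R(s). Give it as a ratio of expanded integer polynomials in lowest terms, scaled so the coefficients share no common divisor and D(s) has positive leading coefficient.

First reduce the diagram to T(s).

1. sum the parallel branches A4, A5: (1 - 7*s)/(3*s - 3)
2. series reduction of A1, A2, A3, (A4+A5), giving the overall T(s)

Answer: (-42*s^2 - 8*s + 2)/(9*s^4 - 9*s^3 - 18*s^2 + 27*s - 9)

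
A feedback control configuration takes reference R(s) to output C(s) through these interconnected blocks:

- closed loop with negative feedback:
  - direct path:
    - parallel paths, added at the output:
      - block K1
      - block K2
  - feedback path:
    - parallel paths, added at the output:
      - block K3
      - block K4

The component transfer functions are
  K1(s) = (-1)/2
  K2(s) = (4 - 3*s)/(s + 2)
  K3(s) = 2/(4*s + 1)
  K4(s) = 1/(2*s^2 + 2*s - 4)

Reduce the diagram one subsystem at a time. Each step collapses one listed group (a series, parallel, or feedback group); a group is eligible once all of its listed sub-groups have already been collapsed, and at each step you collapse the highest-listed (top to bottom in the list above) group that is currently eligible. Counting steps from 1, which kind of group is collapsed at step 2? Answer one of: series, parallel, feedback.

The answer is parallel.

Reasoning:
Step 1 - add K1, K2 (parallel)
Step 2 - reduce the parallel group K3, K4
Step 3 - feedback reduction of (K1+K2), (K3+K4)
At step 2 the group reduced is parallel.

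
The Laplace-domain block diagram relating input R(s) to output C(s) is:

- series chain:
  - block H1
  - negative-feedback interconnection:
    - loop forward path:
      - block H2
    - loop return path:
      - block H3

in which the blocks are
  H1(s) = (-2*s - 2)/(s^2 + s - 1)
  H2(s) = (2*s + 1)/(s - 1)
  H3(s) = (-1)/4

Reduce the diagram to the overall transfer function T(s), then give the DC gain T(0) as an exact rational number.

Reducing step by step:

(1) close the feedback loop around H2, H3 gives (8*s + 4)/(2*s - 5)
(2) series reduction of H1, [H2/(1+H2*H3)] gives (-16*s^2 - 24*s - 8)/(2*s^3 - 3*s^2 - 7*s + 5)
DC gain: substitute s = 0 into T(s) from step 2: T(0) = -8/5.

Answer: -8/5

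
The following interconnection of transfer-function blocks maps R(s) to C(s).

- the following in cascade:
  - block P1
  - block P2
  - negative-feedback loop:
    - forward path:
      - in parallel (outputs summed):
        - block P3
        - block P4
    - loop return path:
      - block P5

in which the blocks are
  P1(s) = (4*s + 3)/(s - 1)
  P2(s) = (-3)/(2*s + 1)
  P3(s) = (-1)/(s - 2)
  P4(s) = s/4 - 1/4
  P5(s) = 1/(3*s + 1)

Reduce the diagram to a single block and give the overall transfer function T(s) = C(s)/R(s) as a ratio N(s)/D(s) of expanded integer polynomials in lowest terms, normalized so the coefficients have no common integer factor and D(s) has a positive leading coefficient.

Reducing step by step:

[1] parallel reduction of P3, P4 gives (s^2 - 3*s - 2)/(4*s - 8)
[2] collapse the loop ((P3+P4) forward, P5 return) gives (3*s^3 - 8*s^2 - 9*s - 2)/(13*s^2 - 23*s - 10)
[3] cascade P1, P2, [(P3+P4)/(1+(P3+P4)*P5)]: this yields T(s), and no further normalization is needed

Answer: (-36*s^4 + 69*s^3 + 180*s^2 + 105*s + 18)/(26*s^4 - 59*s^3 - 10*s^2 + 33*s + 10)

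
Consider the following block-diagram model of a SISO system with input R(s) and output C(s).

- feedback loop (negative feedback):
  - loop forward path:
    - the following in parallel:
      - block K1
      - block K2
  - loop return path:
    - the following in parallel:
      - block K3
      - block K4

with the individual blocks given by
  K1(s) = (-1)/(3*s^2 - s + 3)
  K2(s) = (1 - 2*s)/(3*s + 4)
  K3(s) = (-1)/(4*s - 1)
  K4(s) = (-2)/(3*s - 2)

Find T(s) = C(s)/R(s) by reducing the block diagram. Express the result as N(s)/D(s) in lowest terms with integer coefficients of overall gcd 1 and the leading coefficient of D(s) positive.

Reducing step by step:

1. reduce the parallel group K1, K2: (-6*s^3 + 5*s^2 - 10*s - 1)/(9*s^3 + 9*s^2 + 5*s + 12)
2. reduce the parallel group K3, K4: (4 - 11*s)/(12*s^2 - 11*s + 2)
3. apply the feedback formula to (K1+K2), (K3+K4), which is the overall transfer function T(s) = C(s)/R(s) in lowest terms

Answer: (-72*s^5 + 126*s^4 - 187*s^3 + 108*s^2 - 9*s - 2)/(108*s^5 + 75*s^4 - 100*s^3 + 237*s^2 - 151*s + 20)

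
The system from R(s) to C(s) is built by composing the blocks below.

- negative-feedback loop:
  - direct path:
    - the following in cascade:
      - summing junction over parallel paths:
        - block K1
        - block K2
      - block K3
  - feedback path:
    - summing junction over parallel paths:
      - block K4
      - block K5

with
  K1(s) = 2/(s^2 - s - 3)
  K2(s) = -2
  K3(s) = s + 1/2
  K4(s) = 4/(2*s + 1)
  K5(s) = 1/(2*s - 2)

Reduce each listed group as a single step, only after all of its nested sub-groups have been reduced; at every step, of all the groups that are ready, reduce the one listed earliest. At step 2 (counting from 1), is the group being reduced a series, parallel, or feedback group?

Step 1: add K1, K2 (parallel)
Step 2: combine (K1+K2), K3 in series
Step 3: sum the parallel branches K4, K5
Step 4: apply the feedback formula to ((K1+K2)*K3), (K4+K5)
Step 2 collapses a series group.

Final answer: series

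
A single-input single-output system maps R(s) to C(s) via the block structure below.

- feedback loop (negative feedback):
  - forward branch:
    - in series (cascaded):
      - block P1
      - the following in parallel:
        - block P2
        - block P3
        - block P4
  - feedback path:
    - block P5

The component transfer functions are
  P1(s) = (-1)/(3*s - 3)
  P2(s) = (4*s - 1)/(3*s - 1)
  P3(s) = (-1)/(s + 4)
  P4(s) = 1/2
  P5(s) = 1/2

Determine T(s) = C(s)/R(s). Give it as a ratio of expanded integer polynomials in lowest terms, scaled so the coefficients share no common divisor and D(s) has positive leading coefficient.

The answer is (-22*s^2 - 70*s + 20)/(36*s^3 + 85*s^2 - 215*s + 58).

Reasoning:
Step 1. parallel reduction of P2, P3, P4 gives (11*s^2 + 35*s - 10)/(6*s^2 + 22*s - 8)
Step 2. reduce the series chain P1, (P2+P3+P4) gives (-11*s^2 - 35*s + 10)/(18*s^3 + 48*s^2 - 90*s + 24)
Step 3. close the feedback loop around (P1*(P2+P3+P4)), P5 - this is the overall T(s), already in the required normalized form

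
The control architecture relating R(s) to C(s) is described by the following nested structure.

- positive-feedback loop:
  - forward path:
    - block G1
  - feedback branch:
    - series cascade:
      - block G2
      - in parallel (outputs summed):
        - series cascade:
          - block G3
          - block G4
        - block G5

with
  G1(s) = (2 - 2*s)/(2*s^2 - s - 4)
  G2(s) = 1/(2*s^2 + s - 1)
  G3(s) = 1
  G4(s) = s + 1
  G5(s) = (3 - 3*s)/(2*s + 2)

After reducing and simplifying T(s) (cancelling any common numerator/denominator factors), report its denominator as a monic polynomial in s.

Answer: s^5 + s^4 - 9*s^3/4 - 15*s^2/4 + 5*s/4 - 1/4

Working:
[1] series reduction of G3, G4 = s + 1
[2] reduce the parallel group (G3*G4), G5 = (2*s^2 + s + 5)/(2*s + 2)
[3] reduce the series chain G2, ((G3*G4)+G5) = (2*s^2 + s + 5)/(4*s^3 + 6*s^2 - 2)
[4] feedback reduction of G1, (G2*((G3*G4)+G5)) = (-4*s^4 - 2*s^3 + 6*s^2 + 2*s - 2)/(4*s^5 + 4*s^4 - 9*s^3 - 15*s^2 + 5*s - 1)
No further cancellation is possible in the step-4 result, so that is T(s). Its denominator becomes monic after dividing by the leading coefficient 4.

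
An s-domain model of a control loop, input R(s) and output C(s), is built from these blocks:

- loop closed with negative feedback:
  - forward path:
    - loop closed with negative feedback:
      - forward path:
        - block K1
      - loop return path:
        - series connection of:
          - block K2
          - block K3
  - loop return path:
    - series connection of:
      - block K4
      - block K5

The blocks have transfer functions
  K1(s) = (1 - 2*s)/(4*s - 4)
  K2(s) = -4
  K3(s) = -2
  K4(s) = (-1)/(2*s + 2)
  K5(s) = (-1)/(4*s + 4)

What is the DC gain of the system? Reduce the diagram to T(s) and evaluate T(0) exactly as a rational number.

The answer is 8/33.

Reasoning:
Step 1. reduce the series chain K2, K3: 8
Step 2. collapse the loop (K1 forward, (K2*K3) return): (2*s - 1)/(12*s - 4)
Step 3. combine K4, K5 in series: 1/(8*s^2 + 16*s + 8)
Step 4. close the feedback loop around [K1/(1+K1*(K2*K3))], (K4*K5): (16*s^3 + 24*s^2 - 8)/(96*s^3 + 160*s^2 + 34*s - 33)
Step 4 gives the overall T(s). Then T(0) = -8/(-33) = 8/33.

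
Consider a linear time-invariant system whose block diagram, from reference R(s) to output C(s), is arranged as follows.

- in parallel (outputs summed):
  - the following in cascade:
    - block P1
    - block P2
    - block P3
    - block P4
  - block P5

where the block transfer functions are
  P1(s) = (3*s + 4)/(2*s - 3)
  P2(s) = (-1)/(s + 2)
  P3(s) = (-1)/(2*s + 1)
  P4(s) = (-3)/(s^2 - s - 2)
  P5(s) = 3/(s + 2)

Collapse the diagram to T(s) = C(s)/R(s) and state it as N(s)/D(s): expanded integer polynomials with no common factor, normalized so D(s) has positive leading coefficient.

First reduce the diagram to T(s).

Step 1: cascade P1, P2, P3, P4, giving (-9*s - 12)/(4*s^5 - 23*s^3 - 3*s^2 + 28*s + 12)
Step 2: add (P1*P2*P3*P4), P5 (parallel), giving the overall T(s)

Answer: (12*s^4 - 24*s^3 - 21*s^2 + 24*s + 6)/(4*s^5 - 23*s^3 - 3*s^2 + 28*s + 12)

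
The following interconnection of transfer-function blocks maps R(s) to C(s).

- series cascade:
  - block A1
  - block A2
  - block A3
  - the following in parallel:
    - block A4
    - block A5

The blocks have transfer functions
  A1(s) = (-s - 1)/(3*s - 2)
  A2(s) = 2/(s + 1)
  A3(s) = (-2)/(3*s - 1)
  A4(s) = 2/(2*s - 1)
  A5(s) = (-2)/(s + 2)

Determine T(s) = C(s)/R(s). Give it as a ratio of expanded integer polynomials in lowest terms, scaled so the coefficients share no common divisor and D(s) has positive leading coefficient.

The answer is (24 - 8*s)/(18*s^4 + 9*s^3 - 41*s^2 + 24*s - 4).

Reasoning:
[1] combine A4, A5 in parallel gives (6 - 2*s)/(2*s^2 + 3*s - 2)
[2] reduce the series chain A1, A2, A3, (A4+A5); the result is T(s) itself (integer coefficients, no common factor, positive leading denominator coefficient)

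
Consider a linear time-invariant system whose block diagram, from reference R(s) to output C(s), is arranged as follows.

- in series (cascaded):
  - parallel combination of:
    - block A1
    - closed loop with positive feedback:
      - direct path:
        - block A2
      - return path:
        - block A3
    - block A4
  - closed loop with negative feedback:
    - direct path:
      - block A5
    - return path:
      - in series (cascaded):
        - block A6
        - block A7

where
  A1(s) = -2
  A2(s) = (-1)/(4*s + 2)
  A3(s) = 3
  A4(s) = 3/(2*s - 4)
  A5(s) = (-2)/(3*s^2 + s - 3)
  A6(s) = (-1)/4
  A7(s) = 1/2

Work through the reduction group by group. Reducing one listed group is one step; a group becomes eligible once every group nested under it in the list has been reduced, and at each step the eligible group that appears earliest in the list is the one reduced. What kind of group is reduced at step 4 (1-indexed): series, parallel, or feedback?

(1) reduce the feedback loop with forward A2 and return A3
(2) add A1, [A2/(1-A2*A3)], A4 (parallel)
(3) reduce the series chain A6, A7
(4) apply the feedback formula to A5, (A6*A7)
(5) series reduction of (A1+[A2/(1-A2*A3)]+A4), [A5/(1+A5*(A6*A7))]
The group at step 4 is a feedback group.

Final answer: feedback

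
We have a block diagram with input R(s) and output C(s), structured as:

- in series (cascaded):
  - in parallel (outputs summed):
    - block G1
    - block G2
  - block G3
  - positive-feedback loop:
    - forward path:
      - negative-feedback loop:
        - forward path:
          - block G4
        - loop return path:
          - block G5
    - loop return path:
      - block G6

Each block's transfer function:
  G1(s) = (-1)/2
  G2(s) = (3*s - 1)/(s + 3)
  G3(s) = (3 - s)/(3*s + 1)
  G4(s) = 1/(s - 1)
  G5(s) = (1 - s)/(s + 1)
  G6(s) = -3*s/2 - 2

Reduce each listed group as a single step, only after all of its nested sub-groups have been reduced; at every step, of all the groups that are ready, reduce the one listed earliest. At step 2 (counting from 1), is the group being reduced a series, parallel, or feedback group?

Answer: feedback

Working:
1. combine G1, G2 in parallel
2. feedback reduction of G4, G5
3. close the feedback loop around [G4/(1+G4*G5)], G6
4. multiply (G1+G2), G3, [[G4/(1+G4*G5)]/(1-[G4/(1+G4*G5)]*G6)] (series)
The group at step 2 is a feedback group.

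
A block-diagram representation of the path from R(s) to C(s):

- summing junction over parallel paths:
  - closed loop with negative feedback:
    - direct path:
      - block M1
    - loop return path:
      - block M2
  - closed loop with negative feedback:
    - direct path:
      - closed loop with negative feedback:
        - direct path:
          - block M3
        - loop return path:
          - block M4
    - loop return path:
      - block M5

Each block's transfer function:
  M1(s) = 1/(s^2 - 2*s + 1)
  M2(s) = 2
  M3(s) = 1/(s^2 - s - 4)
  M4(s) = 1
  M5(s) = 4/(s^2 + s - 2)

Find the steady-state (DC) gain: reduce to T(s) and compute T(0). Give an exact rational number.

Answer: 2/15

Working:
Step 1. apply the feedback formula to M1, M2; result 1/(s^2 - 2*s + 3)
Step 2. reduce the feedback loop with forward M3 and return M4; result 1/(s^2 - s - 3)
Step 3. collapse the loop ([M3/(1+M3*M4)] forward, M5 return); result (s^2 + s - 2)/(s^4 - 6*s^2 - s + 10)
Step 4. combine [M1/(1+M1*M2)], [[M3/(1+M3*M4)]/(1+[M3/(1+M3*M4)]*M5)] in parallel; result (2*s^4 - s^3 - 7*s^2 + 6*s + 4)/(s^6 - 2*s^5 - 3*s^4 + 11*s^3 - 6*s^2 - 23*s + 30)
Step 4 gives the overall T(s). Then T(0) = 4/30 = 2/15.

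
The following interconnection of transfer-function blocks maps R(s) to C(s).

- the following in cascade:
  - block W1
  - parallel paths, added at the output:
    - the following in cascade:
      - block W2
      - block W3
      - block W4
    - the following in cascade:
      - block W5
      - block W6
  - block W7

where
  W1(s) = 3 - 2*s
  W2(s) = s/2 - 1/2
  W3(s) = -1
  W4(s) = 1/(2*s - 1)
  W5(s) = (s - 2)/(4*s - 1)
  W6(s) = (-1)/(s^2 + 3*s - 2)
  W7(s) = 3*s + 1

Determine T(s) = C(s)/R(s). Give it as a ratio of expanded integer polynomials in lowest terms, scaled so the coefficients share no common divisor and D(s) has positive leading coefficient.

Answer: (24*s^6 + 14*s^5 - 169*s^4 + 123*s^3 + 45*s^2 - 23*s - 6)/(16*s^4 + 36*s^3 - 66*s^2 + 30*s - 4)

Working:
[1] reduce the series chain W2, W3, W4 -> (1 - s)/(4*s - 2)
[2] reduce the series chain W5, W6 -> (2 - s)/(4*s^3 + 11*s^2 - 11*s + 2)
[3] parallel reduction of (W2*W3*W4), (W5*W6) -> (-4*s^4 - 7*s^3 + 18*s^2 - 3*s - 2)/(16*s^4 + 36*s^3 - 66*s^2 + 30*s - 4)
[4] combine W1, ((W2*W3*W4)+(W5*W6)), W7 in series, which is the overall transfer function T(s) = C(s)/R(s) in lowest terms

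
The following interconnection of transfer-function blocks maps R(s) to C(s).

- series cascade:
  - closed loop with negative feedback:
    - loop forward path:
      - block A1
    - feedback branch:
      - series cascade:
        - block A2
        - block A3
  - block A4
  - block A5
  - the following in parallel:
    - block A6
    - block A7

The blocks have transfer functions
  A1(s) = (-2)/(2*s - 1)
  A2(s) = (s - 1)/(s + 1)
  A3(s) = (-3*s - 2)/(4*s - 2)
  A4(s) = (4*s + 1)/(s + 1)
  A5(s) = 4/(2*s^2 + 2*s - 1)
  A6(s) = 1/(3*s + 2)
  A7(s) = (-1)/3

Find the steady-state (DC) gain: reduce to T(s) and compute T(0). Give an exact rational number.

Step 1 - cascade A2, A3, giving (-3*s^2 + s + 2)/(4*s^2 + 2*s - 2)
Step 2 - feedback reduction of A1, (A2*A3), giving (-4*s^2 - 2*s + 2)/(4*s^3 + 3*s^2 - 4*s - 1)
Step 3 - sum the parallel branches A6, A7, giving (1 - 3*s)/(9*s + 6)
Step 4 - series reduction of [A1/(1+A1*(A2*A3))], A4, A5, (A6+A7), giving (192*s^3 - 112*s^2 - 8*s + 8)/(72*s^6 + 174*s^5 + 30*s^4 - 153*s^3 - 60*s^2 + 21*s + 6)
DC gain: substitute s = 0 into T(s) from step 4: T(0) = 8/6 = 4/3.

Hence the answer: 4/3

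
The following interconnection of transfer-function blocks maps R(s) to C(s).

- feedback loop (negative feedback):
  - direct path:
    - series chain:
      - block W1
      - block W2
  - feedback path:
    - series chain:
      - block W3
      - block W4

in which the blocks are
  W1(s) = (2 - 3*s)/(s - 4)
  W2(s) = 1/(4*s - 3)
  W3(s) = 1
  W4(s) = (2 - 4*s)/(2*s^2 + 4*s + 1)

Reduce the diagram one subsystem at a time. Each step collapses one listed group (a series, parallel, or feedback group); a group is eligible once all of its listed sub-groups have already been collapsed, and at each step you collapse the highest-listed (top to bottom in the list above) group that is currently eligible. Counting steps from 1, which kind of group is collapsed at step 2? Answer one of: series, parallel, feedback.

[1] combine W1, W2 in series
[2] multiply W3, W4 (series)
[3] reduce the feedback loop with forward (W1*W2) and return (W3*W4)
Step 2 collapses a series group.

Therefore the answer is series.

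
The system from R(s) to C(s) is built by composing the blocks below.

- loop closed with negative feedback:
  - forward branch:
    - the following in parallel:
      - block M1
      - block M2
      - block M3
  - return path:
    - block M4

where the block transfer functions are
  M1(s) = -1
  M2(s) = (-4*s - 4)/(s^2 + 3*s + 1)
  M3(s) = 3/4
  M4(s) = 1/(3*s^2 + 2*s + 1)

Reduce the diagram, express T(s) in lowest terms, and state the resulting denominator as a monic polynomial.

[1] add M1, M2, M3 (parallel) gives (-s^2 - 19*s - 17)/(4*s^2 + 12*s + 4)
[2] collapse the loop ((M1+M2+M3) forward, M4 return) gives (-3*s^4 - 59*s^3 - 90*s^2 - 53*s - 17)/(12*s^4 + 44*s^3 + 39*s^2 + s - 13)
That last expression is T(s), already simplified. Scaling its denominator by 1/12 (the reciprocal of the leading coefficient) yields the monic denominator.

Therefore the answer is s^4 + 11*s^3/3 + 13*s^2/4 + s/12 - 13/12.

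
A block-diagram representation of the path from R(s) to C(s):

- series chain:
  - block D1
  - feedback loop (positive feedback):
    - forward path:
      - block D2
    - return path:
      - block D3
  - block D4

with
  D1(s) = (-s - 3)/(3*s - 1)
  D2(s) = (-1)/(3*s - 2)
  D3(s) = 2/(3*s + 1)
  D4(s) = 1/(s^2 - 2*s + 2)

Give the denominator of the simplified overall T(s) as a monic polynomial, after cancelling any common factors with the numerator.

The answer is s^5 - 8*s^4/3 + 31*s^3/9 - 14*s^2/9 + 2*s/9.

Reasoning:
Step 1 - close the feedback loop around D2, D3 gives (-3*s - 1)/(9*s^2 - 3*s)
Step 2 - combine D1, [D2/(1-D2*D3)], D4 in series gives (3*s^2 + 10*s + 3)/(27*s^5 - 72*s^4 + 93*s^3 - 42*s^2 + 6*s)
No further cancellation is possible in the step-2 result, so that is T(s). Its denominator becomes monic after dividing by the leading coefficient 27.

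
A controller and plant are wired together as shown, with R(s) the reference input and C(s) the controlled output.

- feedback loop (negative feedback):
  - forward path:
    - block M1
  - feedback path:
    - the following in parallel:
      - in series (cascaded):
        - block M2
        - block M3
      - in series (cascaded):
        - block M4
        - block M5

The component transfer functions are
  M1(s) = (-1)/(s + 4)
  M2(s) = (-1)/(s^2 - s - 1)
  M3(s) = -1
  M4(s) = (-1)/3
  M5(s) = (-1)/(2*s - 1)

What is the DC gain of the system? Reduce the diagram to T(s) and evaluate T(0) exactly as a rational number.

Step 1: combine M2, M3 in series; result 1/(s^2 - s - 1)
Step 2: series reduction of M4, M5; result 1/(6*s - 3)
Step 3: parallel reduction of (M2*M3), (M4*M5); result (s^2 + 5*s - 4)/(6*s^3 - 9*s^2 - 3*s + 3)
Step 4: feedback reduction of M1, ((M2*M3)+(M4*M5)); result (-6*s^3 + 9*s^2 + 3*s - 3)/(6*s^4 + 15*s^3 - 40*s^2 - 14*s + 16)
DC gain: substitute s = 0 into T(s) from step 4: T(0) = -3/16.

Final answer: -3/16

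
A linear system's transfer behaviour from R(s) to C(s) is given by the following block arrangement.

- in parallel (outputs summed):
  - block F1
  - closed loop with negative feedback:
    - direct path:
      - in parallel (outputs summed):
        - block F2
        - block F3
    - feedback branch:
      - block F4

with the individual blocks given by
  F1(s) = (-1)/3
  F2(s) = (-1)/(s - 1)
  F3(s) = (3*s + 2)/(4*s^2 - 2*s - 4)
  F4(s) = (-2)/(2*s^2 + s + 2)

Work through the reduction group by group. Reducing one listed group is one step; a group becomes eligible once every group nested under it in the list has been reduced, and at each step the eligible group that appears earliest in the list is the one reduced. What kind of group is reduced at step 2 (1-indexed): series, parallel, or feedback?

1. reduce the parallel group F2, F3
2. close the feedback loop around (F2+F3), F4
3. reduce the parallel group F1, [(F2+F3)/(1+(F2+F3)*F4)]
Step 2: feedback.

Hence the answer: feedback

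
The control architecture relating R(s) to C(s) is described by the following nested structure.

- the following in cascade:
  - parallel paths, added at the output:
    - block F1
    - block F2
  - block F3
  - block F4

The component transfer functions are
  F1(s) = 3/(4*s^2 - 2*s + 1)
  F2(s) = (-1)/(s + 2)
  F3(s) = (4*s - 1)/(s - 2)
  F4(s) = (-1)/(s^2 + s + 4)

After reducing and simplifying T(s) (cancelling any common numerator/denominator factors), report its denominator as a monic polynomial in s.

The answer is s^6 + s^5/2 - s^4/4 - 15*s^3/4 - 14*s^2 + 7*s - 4.

Reasoning:
Step 1: parallel reduction of F1, F2, giving (-4*s^2 + 5*s + 5)/(4*s^3 + 6*s^2 - 3*s + 2)
Step 2: reduce the series chain (F1+F2), F3, F4, giving (16*s^3 - 24*s^2 - 15*s + 5)/(4*s^6 + 2*s^5 - s^4 - 15*s^3 - 56*s^2 + 28*s - 16)
That last expression is T(s), already simplified. Scaling its denominator by 1/4 (the reciprocal of the leading coefficient) yields the monic denominator.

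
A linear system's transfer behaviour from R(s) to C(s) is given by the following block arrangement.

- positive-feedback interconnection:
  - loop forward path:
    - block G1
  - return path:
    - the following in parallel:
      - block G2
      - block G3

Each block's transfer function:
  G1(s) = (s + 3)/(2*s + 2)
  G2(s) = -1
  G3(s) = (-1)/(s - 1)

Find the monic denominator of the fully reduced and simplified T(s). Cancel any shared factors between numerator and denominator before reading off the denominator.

Step 1 - reduce the parallel group G2, G3, giving (-s)/(s - 1)
Step 2 - reduce the feedback loop with forward G1 and return (G2+G3), giving (s^2 + 2*s - 3)/(3*s^2 + 3*s - 2)
T(s) is the step-2 result (common factors already cancelled). Leading coefficient of the denominator: 3. Divide through by 3 for the monic polynomial.

Therefore the answer is s^2 + s - 2/3.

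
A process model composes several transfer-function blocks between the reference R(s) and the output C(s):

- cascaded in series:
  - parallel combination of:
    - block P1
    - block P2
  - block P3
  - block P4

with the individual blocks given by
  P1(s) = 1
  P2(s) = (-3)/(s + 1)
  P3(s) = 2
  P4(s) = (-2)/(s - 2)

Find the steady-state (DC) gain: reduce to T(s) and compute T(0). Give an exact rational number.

Answer: -4

Working:
(1) add P1, P2 (parallel) -> (s - 2)/(s + 1)
(2) reduce the series chain (P1+P2), P3, P4 -> (-4)/(s + 1)
That last expression is T(s); at s = 0 only the constant terms survive, so T(0) = -4/1 = -4.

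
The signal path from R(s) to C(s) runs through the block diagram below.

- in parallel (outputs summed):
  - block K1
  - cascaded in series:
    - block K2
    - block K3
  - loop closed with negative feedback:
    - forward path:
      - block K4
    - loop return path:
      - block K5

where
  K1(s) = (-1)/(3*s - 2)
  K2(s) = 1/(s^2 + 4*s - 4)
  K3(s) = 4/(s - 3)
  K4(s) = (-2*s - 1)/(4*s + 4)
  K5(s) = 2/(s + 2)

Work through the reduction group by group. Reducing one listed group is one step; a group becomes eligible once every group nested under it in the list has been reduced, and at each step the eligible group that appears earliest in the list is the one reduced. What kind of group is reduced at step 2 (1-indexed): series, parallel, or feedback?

[1] combine K2, K3 in series
[2] collapse the loop (K4 forward, K5 return)
[3] add K1, (K2*K3), [K4/(1+K4*K5)] (parallel)
At step 2 the group reduced is feedback.

Answer: feedback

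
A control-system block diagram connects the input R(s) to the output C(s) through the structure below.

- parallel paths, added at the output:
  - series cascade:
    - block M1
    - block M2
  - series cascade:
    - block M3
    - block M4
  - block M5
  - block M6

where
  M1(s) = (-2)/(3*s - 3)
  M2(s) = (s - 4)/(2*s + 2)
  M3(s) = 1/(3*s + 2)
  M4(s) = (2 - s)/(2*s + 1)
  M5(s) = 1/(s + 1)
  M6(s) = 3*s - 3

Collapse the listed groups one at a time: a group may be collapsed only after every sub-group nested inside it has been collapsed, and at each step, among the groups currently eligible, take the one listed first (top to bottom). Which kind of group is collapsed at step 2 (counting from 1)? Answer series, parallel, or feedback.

Reducing step by step:

Step 1 - cascade M1, M2
Step 2 - multiply M3, M4 (series)
Step 3 - sum the parallel branches (M1*M2), (M3*M4), M5, M6
Step 2: series.

Answer: series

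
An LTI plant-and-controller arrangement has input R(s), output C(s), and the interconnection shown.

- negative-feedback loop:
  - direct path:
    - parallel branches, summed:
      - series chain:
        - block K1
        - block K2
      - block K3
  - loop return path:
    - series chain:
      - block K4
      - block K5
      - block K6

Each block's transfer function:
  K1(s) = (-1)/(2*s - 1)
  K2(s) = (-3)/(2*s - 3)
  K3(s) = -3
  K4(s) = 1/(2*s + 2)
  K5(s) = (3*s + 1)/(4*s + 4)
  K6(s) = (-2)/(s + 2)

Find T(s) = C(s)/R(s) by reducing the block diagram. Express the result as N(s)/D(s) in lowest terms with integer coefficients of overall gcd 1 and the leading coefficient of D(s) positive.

Reducing step by step:

1. combine K1, K2 in series gives 3/(4*s^2 - 8*s + 3)
2. sum the parallel branches (K1*K2), K3 gives (-12*s^2 + 24*s - 6)/(4*s^2 - 8*s + 3)
3. multiply K4, K5, K6 (series) gives (-3*s - 1)/(4*s^3 + 16*s^2 + 20*s + 8)
4. apply the feedback formula to ((K1*K2)+K3), (K4*K5*K6): this yields T(s), and no further normalization is needed

Answer: (-24*s^5 - 48*s^4 + 60*s^3 + 144*s^2 + 36*s - 24)/(8*s^5 + 16*s^4 - 70*s^2 - 5*s + 15)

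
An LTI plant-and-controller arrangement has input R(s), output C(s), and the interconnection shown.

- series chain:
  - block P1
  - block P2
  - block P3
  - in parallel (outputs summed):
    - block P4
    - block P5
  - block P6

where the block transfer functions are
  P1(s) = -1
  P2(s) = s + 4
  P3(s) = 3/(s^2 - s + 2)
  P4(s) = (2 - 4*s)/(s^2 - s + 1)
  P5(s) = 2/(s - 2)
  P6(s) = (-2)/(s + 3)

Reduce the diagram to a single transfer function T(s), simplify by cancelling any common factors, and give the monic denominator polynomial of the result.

[1] sum the parallel branches P4, P5: (-2*s^2 + 8*s - 2)/(s^3 - 3*s^2 + 3*s - 2)
[2] series reduction of P1, P2, P3, (P4+P5), P6: (-12*s^3 + 180*s - 48)/(s^6 - s^5 - 4*s^4 + 13*s^3 - 25*s^2 + 20*s - 12)
The result of step 2 is T(s) in lowest terms. Its denominator already has leading coefficient 1, so it is monic as it stands.

Therefore the answer is s^6 - s^5 - 4*s^4 + 13*s^3 - 25*s^2 + 20*s - 12.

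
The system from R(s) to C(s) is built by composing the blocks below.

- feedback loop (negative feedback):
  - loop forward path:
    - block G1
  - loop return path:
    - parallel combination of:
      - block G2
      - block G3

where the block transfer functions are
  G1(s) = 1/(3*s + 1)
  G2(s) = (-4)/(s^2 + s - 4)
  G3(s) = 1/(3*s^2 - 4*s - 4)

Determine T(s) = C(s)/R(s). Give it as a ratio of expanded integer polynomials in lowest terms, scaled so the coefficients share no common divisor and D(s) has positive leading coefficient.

The answer is (3*s^4 - s^3 - 20*s^2 + 12*s + 16)/(9*s^5 - 61*s^3 + 5*s^2 + 77*s + 28).

Reasoning:
Step 1 - add G2, G3 (parallel): (-11*s^2 + 17*s + 12)/(3*s^4 - s^3 - 20*s^2 + 12*s + 16)
Step 2 - collapse the loop (G1 forward, (G2+G3) return): this yields T(s), and no further normalization is needed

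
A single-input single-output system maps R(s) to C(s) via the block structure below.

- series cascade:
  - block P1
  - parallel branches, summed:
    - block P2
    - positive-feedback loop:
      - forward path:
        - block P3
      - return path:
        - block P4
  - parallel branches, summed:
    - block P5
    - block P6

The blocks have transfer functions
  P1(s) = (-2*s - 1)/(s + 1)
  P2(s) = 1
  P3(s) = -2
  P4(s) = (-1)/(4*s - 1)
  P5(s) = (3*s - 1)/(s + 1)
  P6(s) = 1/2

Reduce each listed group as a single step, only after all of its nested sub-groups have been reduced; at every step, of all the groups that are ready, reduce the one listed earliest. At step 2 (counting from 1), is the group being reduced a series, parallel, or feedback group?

Answer: parallel

Working:
Step 1 - apply the feedback formula to P3, P4
Step 2 - combine P2, [P3/(1-P3*P4)] in parallel
Step 3 - combine P5, P6 in parallel
Step 4 - multiply P1, (P2+[P3/(1-P3*P4)]), (P5+P6) (series)
Step 2 collapses a parallel group.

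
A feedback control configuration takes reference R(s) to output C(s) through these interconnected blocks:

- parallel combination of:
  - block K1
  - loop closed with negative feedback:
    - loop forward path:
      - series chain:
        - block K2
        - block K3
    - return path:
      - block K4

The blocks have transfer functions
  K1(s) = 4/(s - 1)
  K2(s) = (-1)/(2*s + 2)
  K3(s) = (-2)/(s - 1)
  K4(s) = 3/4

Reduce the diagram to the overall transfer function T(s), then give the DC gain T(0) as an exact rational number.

First reduce the diagram to T(s).

Step 1. reduce the series chain K2, K3; result 1/(s^2 - 1)
Step 2. collapse the loop ((K2*K3) forward, K4 return); result 4/(4*s^2 - 1)
Step 3. add K1, [(K2*K3)/(1+(K2*K3)*K4)] (parallel); result (16*s^2 + 4*s - 8)/(4*s^3 - 4*s^2 - s + 1)
Evaluating the step-3 result (the overall T(s)) at s = 0 gives T(0) = -8/1 = -8.

Answer: -8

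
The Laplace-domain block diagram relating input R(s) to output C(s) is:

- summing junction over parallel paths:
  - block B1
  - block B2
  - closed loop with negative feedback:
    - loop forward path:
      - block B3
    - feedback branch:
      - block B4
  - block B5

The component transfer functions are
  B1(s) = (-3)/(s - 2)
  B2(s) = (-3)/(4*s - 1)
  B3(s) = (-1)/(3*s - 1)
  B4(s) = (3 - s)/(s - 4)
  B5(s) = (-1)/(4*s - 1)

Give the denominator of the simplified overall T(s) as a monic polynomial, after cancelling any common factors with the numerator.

Step 1 - apply the feedback formula to B3, B4 -> (4 - s)/(3*s^2 - 12*s + 1)
Step 2 - parallel reduction of B1, B2, [B3/(1+B3*B4)], B5 -> (-52*s^3 + 250*s^2 - 186*s + 19)/(12*s^4 - 75*s^3 + 118*s^2 - 33*s + 2)
No further cancellation is possible in the step-2 result, so that is T(s). Its denominator becomes monic after dividing by the leading coefficient 12.

Hence the answer: s^4 - 25*s^3/4 + 59*s^2/6 - 11*s/4 + 1/6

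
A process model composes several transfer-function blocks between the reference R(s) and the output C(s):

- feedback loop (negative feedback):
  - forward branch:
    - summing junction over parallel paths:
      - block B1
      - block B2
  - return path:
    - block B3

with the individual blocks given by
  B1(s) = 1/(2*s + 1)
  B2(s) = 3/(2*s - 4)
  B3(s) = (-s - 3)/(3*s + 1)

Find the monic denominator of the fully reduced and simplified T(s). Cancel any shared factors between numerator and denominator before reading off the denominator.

(1) parallel reduction of B1, B2 -> (8*s - 1)/(4*s^2 - 6*s - 4)
(2) collapse the loop ((B1+B2) forward, B3 return) -> (24*s^2 + 5*s - 1)/(12*s^3 - 22*s^2 - 41*s - 1)
That last expression is T(s), already simplified. Scaling its denominator by 1/12 (the reciprocal of the leading coefficient) yields the monic denominator.

Hence the answer: s^3 - 11*s^2/6 - 41*s/12 - 1/12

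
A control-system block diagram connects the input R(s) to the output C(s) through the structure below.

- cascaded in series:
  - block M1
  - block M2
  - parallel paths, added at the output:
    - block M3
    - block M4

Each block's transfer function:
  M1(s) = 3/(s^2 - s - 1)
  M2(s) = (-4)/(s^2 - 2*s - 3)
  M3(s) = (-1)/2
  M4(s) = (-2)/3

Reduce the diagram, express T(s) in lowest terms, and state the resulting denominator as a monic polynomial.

Reducing step by step:

Step 1. add M3, M4 (parallel): (-7)/6
Step 2. reduce the series chain M1, M2, (M3+M4): 14/(s^4 - 3*s^3 - 2*s^2 + 5*s + 3)
That last expression is T(s), already simplified, and its denominator is already monic.

Answer: s^4 - 3*s^3 - 2*s^2 + 5*s + 3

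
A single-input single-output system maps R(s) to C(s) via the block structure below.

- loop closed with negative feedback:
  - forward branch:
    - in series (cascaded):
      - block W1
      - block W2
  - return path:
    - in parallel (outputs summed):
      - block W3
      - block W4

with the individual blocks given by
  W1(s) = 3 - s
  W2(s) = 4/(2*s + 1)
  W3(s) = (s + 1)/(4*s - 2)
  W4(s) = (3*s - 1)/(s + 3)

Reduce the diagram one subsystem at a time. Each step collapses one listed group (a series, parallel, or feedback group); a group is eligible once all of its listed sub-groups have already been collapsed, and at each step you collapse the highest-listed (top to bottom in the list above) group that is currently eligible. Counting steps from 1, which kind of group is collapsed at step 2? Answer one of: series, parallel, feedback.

[1] multiply W1, W2 (series)
[2] combine W3, W4 in parallel
[3] feedback reduction of (W1*W2), (W3+W4)
Step 2 collapses a parallel group.

Final answer: parallel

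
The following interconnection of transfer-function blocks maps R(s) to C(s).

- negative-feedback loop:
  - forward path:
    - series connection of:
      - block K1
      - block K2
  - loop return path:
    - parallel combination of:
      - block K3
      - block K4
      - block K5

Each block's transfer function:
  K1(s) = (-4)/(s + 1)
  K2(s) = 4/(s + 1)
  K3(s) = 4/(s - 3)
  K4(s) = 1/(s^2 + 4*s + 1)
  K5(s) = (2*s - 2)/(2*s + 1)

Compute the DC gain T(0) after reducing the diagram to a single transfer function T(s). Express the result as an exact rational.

Answer: -48/115

Working:
Step 1. combine K1, K2 in series, giving (-16)/(s^2 + 2*s + 1)
Step 2. combine K3, K4, K5 in parallel, giving (2*s^4 + 8*s^3 + 14*s^2 + 35*s + 7)/(2*s^4 + 3*s^3 - 21*s^2 - 17*s - 3)
Step 3. feedback reduction of (K1*K2), (K3+K4+K5), giving (-32*s^4 - 48*s^3 + 336*s^2 + 272*s + 48)/(2*s^6 + 7*s^5 - 45*s^4 - 184*s^3 - 282*s^2 - 583*s - 115)
DC gain: substitute s = 0 into T(s) from step 3: T(0) = 48/(-115) = -48/115.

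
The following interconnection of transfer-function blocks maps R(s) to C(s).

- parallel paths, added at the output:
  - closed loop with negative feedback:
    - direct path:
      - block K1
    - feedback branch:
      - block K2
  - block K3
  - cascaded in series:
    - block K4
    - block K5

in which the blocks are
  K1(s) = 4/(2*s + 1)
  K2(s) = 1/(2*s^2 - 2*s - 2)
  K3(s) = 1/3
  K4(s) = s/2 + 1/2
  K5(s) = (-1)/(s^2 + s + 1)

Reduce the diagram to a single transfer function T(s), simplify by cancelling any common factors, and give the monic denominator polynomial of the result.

(1) feedback reduction of K1, K2 = (4*s^2 - 4*s - 4)/(2*s^3 - s^2 - 3*s + 1)
(2) series reduction of K4, K5 = (-s - 1)/(2*s^2 + 2*s + 2)
(3) add [K1/(1+K1*K2)], K3, (K4*K5) (parallel) = (4*s^5 + 20*s^4 - 7*s^3 - 18*s^2 - 46*s - 25)/(12*s^5 + 6*s^4 - 12*s^3 - 18*s^2 - 12*s + 6)
That last expression is T(s), already simplified. Scaling its denominator by 1/12 (the reciprocal of the leading coefficient) yields the monic denominator.

Answer: s^5 + s^4/2 - s^3 - 3*s^2/2 - s + 1/2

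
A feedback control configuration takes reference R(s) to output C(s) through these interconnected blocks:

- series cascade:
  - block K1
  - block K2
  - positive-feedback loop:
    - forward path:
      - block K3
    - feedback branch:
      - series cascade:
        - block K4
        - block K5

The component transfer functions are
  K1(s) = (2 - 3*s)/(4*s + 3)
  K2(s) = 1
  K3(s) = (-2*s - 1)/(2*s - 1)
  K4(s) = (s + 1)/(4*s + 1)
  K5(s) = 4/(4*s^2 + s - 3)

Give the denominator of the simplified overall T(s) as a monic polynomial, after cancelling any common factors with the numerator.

[1] series reduction of K4, K5; result 4/(16*s^2 - 8*s - 3)
[2] close the feedback loop around K3, (K4*K5); result (-32*s^3 + 14*s + 3)/(32*s^3 - 32*s^2 + 10*s + 7)
[3] combine K1, K2, [K3/(1-K3*(K4*K5))] in series; result (96*s^4 - 64*s^3 - 42*s^2 + 19*s + 6)/(128*s^4 - 32*s^3 - 56*s^2 + 58*s + 21)
That last expression is T(s), already simplified. Scaling its denominator by 1/128 (the reciprocal of the leading coefficient) yields the monic denominator.

Final answer: s^4 - s^3/4 - 7*s^2/16 + 29*s/64 + 21/128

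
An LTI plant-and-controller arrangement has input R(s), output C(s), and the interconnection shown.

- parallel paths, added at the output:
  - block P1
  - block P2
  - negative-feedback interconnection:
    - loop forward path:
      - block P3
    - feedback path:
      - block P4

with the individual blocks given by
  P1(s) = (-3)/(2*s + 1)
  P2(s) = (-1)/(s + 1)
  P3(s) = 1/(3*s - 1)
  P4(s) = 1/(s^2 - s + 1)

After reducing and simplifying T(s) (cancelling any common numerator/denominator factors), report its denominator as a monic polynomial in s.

Answer: s^5 + s^4/6 - s^3/6 + 4*s^2/3 + 2*s/3

Working:
[1] collapse the loop (P3 forward, P4 return) gives (s^2 - s + 1)/(3*s^3 - 4*s^2 + 4*s)
[2] reduce the parallel group P1, P2, [P3/(1+P3*P4)] gives (-13*s^4 + 9*s^3 - 4*s^2 - 14*s + 1)/(6*s^5 + s^4 - s^3 + 8*s^2 + 4*s)
T(s) is the step-2 result (common factors already cancelled). Leading coefficient of the denominator: 6. Divide through by 6 for the monic polynomial.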